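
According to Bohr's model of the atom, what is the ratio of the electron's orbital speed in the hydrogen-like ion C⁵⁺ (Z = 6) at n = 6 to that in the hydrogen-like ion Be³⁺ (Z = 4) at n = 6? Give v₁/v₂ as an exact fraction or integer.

3/2

v ∝ Z^1 · n^-1
v₁/v₂ = (6/4)^1 · (6/6)^-1 = 3/2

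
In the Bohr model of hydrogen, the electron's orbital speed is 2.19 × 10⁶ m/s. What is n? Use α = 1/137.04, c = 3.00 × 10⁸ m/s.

v_n = Zαc/n ⇒ n = Zαc/v = 1 × 0.00730 × 3.00 × 10⁸ / 2.19 × 10⁶ ≈ 1.00
n = 1

1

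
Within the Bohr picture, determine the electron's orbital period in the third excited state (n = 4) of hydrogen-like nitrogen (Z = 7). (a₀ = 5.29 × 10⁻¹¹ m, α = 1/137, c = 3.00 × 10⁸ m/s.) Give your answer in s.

r = n²a₀/Z = 4²·5.29 × 10⁻¹¹/7 = 1.21 × 10⁻¹⁰ m
v = Zαc/n = 7·0.00730·3.00 × 10⁸/4 = 3.83 × 10⁶ m/s
T = 2πr/v = 1.98 × 10⁻¹⁶ s

1.98 × 10⁻¹⁶ s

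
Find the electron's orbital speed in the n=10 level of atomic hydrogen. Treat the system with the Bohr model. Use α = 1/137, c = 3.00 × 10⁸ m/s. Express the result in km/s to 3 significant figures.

v_n = Zαc/n = 1 × 0.00730 × 3.00 × 10⁸ / 10
    = 219 km/s

219 km/s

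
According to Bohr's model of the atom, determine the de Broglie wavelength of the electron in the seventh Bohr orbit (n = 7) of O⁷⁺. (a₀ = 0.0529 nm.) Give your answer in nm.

The Bohr quantisation condition is nλ = 2πr_n.
r_n = n²a₀/Z = 0.324 nm
λ = 2πr_n/n = 2π·0.324/7 = 0.291 nm

0.291 nm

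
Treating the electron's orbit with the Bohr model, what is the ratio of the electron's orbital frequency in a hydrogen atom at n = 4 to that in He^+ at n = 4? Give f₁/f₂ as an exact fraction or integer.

1/4

f ∝ Z^2 · n^-3
f₁/f₂ = (1/2)^2 · (4/4)^-3 = 1/4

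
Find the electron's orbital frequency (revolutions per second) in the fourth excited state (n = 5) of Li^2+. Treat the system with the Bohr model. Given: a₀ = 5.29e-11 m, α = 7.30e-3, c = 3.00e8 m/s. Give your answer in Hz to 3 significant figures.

r = n²a₀/Z = 4.41e-10 m, v = Zαc/n = 1.31e6 m/s
f = v/(2πr) = 4.74e14 Hz

4.74e14 Hz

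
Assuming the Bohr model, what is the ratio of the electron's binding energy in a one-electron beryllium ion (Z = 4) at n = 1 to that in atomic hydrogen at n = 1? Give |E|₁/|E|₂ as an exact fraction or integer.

|E| ∝ Z^2 · n^-2
|E|₁/|E|₂ = (4/1)^2 · (1/1)^-2 = 16

16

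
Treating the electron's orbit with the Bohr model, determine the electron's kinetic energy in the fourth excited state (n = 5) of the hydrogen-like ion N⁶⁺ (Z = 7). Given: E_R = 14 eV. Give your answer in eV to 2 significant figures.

27 eV

For a Coulomb orbit the virial theorem gives K = −E_n.
E_n = −E_R·Z²/n², so K = E_R·Z²/n² = 14 × 7²/5² = 27 eV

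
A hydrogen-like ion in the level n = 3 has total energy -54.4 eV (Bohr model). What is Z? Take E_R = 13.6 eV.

E_n = −E_R Z²/n² ⇒ Z² = −E_n n²/E_R = 54.4 × 3² / 13.6 ≈ 36.00
Z = 6

6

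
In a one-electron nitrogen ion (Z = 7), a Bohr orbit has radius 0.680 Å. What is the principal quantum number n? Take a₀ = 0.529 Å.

r_n = n²a₀/Z ⇒ n² = rZ/a₀ = 0.680 × 7 / 0.529 ≈ 9.00
n = 3

3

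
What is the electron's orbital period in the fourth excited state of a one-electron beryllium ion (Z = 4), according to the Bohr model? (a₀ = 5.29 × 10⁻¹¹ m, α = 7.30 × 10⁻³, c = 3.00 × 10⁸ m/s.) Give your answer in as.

r = n²a₀/Z = 5²·5.29 × 10⁻¹¹/4 = 3.31 × 10⁻¹⁰ m
v = Zαc/n = 4·0.00730·3.00 × 10⁸/5 = 1.75 × 10⁶ m/s
T = 2πr/v = 1.19 × 10⁻¹⁵ s = 1190 as

1190 as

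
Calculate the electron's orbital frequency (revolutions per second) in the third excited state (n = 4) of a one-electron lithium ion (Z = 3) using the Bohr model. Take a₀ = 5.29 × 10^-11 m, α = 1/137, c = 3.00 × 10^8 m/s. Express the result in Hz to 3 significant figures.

9.26 × 10^14 Hz

r = n²a₀/Z = 2.82 × 10^-10 m, v = Zαc/n = 1.64 × 10^6 m/s
f = v/(2πr) = 9.26 × 10^14 Hz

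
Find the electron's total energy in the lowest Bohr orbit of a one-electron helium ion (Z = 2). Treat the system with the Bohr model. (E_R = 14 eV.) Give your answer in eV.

E_n = −E_R·Z²/n² = −14 × 2²/1² = -56 eV

-56 eV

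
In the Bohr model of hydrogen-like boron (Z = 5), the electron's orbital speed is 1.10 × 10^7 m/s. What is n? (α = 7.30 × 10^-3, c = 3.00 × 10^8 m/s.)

1

v_n = Zαc/n ⇒ n = Zαc/v = 5 × 0.00730 × 3.00 × 10^8 / 1.10 × 10^7 ≈ 1.00
n = 1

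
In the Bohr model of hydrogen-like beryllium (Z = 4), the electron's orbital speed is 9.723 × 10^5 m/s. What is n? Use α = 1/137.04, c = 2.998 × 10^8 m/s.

v_n = Zαc/n ⇒ n = Zαc/v = 4 × 0.007297 × 2.998 × 10^8 / 9.723 × 10^5 ≈ 9.00
n = 9

9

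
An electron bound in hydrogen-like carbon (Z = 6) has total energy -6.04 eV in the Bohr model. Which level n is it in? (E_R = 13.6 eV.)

E_n = −E_R Z²/n² ⇒ n² = E_R Z²/(−E_n) = 13.6 × 6² / 6.04 ≈ 81.06
n = 9

9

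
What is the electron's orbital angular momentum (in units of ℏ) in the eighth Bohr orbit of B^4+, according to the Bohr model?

8

L_n = nℏ, so L/ℏ = n = 8.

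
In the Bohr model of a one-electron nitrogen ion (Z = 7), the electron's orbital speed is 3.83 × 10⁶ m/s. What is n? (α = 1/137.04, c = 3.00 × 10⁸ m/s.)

v_n = Zαc/n ⇒ n = Zαc/v = 7 × 0.00730 × 3.00 × 10⁸ / 3.83 × 10⁶ ≈ 4.00
n = 4

4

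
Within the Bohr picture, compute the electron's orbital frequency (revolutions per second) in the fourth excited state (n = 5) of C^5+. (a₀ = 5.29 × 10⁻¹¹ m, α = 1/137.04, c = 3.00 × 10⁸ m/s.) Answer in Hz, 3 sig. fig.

r = n²a₀/Z = 2.20 × 10⁻¹⁰ m, v = Zαc/n = 2.63 × 10⁶ m/s
f = v/(2πr) = 1.90 × 10¹⁵ Hz

1.90 × 10¹⁵ Hz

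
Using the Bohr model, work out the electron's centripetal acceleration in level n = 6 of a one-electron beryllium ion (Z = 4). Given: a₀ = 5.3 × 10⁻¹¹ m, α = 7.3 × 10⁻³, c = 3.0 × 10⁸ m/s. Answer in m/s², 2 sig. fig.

4.5 × 10²¹ m/s²

r = n²a₀/Z = 4.8 × 10⁻¹⁰ m, v = Zαc/n = 1.5 × 10⁶ m/s
a = v²/r = (1.5 × 10⁶)² / 4.8 × 10⁻¹⁰ = 4.5 × 10²¹ m/s²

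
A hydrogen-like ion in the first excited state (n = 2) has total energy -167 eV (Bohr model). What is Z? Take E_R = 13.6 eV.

E_n = −E_R Z²/n² ⇒ Z² = −E_n n²/E_R = 167 × 2² / 13.6 ≈ 49.12
Z = 7

7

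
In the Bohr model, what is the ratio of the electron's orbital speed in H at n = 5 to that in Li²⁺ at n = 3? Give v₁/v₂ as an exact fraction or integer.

v ∝ Z^1 · n^-1
v₁/v₂ = (1/3)^1 · (5/3)^-1 = 1/5

1/5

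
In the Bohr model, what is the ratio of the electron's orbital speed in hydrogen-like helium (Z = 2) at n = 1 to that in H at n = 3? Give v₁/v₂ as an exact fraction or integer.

6

v ∝ Z^1 · n^-1
v₁/v₂ = (2/1)^1 · (1/3)^-1 = 6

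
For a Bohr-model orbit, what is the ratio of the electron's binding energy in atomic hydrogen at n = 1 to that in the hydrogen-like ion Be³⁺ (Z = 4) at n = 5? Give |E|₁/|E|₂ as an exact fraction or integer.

25/16

|E| ∝ Z^2 · n^-2
|E|₁/|E|₂ = (1/4)^2 · (1/5)^-2 = 25/16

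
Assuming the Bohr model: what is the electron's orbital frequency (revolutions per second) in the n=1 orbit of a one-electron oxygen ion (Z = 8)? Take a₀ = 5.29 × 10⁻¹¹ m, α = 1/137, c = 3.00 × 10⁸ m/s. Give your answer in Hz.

4.22 × 10¹⁷ Hz

r = n²a₀/Z = 6.61 × 10⁻¹² m, v = Zαc/n = 1.75 × 10⁷ m/s
f = v/(2πr) = 4.22 × 10¹⁷ Hz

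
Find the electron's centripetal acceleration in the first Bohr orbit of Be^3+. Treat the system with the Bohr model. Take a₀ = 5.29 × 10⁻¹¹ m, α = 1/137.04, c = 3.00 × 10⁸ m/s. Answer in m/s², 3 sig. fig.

5.80 × 10²⁴ m/s²

r = n²a₀/Z = 1.32 × 10⁻¹¹ m, v = Zαc/n = 8.76 × 10⁶ m/s
a = v²/r = (8.76 × 10⁶)² / 1.32 × 10⁻¹¹ = 5.80 × 10²⁴ m/s²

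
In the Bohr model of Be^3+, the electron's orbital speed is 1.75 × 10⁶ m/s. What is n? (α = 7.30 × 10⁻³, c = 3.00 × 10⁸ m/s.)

5

v_n = Zαc/n ⇒ n = Zαc/v = 4 × 0.00730 × 3.00 × 10⁸ / 1.75 × 10⁶ ≈ 5.01
n = 5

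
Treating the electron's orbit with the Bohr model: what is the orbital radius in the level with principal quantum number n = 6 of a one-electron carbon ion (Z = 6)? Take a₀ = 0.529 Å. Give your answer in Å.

r_n = n²a₀/Z = 6² × 0.529 / 6
    = 36 × 0.529 / 6 = 3.17 Å

3.17 Å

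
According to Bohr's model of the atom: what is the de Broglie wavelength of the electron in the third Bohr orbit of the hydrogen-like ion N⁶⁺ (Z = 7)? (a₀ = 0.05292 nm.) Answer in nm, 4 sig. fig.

0.1425 nm

The Bohr quantisation condition is nλ = 2πr_n.
r_n = n²a₀/Z = 0.06804 nm
λ = 2πr_n/n = 2π·0.06804/3 = 0.1425 nm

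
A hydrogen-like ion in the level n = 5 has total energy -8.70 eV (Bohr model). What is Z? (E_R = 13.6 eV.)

E_n = −E_R Z²/n² ⇒ Z² = −E_n n²/E_R = 8.70 × 5² / 13.6 ≈ 15.99
Z = 4

4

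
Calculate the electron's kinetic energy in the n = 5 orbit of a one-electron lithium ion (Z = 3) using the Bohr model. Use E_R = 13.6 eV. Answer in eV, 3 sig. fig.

4.90 eV

For a Coulomb orbit the virial theorem gives K = −E_n.
E_n = −E_R·Z²/n², so K = E_R·Z²/n² = 13.6 × 3²/5² = 4.90 eV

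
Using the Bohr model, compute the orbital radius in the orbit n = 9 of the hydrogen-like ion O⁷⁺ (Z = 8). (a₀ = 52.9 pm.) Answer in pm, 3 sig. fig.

r_n = n²a₀/Z = 9² × 52.9 / 8
    = 81 × 52.9 / 8 = 536 pm

536 pm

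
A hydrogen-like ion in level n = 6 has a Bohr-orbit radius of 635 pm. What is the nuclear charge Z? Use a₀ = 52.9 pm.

r_n = n²a₀/Z ⇒ Z = n²a₀/r = 6² × 52.9 / 635 ≈ 3.00
Z = 3

3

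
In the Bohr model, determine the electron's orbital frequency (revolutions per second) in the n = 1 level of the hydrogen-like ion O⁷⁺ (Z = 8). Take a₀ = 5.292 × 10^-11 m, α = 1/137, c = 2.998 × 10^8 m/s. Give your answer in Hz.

4.212 × 10^17 Hz

r = n²a₀/Z = 6.615 × 10^-12 m, v = Zαc/n = 1.751 × 10^7 m/s
f = v/(2πr) = 4.212 × 10^17 Hz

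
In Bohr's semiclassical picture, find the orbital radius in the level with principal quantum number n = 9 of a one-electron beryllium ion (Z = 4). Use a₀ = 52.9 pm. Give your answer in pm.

1070 pm

r_n = n²a₀/Z = 9² × 52.9 / 4
    = 81 × 52.9 / 4 = 1070 pm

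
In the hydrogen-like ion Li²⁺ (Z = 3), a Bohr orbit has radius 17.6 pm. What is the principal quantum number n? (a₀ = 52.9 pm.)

1

r_n = n²a₀/Z ⇒ n² = rZ/a₀ = 17.6 × 3 / 52.9 ≈ 1.00
n = 1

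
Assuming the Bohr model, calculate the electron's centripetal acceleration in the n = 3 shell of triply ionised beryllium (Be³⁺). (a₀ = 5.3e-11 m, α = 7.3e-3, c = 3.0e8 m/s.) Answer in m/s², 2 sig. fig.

7.2e22 m/s²

r = n²a₀/Z = 1.2e-10 m, v = Zαc/n = 2.9e6 m/s
a = v²/r = (2.9e6)² / 1.2e-10 = 7.2e22 m/s²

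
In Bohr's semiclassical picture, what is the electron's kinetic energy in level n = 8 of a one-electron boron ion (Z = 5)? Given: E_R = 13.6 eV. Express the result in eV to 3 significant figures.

For a Coulomb orbit the virial theorem gives K = −E_n.
E_n = −E_R·Z²/n², so K = E_R·Z²/n² = 13.6 × 5²/8² = 5.31 eV

5.31 eV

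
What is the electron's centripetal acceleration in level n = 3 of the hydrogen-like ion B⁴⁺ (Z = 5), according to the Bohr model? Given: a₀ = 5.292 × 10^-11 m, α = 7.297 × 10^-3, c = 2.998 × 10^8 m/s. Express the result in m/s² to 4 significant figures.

r = n²a₀/Z = 9.526 × 10^-11 m, v = Zαc/n = 3.646 × 10^6 m/s
a = v²/r = (3.646 × 10^6)² / 9.526 × 10^-11 = 1.396 × 10^23 m/s²

1.396 × 10^23 m/s²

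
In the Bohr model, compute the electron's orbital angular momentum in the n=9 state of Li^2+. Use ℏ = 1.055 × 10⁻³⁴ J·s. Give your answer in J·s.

L_n = nℏ = 9 × 1.055 × 10⁻³⁴ = 9.495 × 10⁻³⁴ J·s

9.495 × 10⁻³⁴ J·s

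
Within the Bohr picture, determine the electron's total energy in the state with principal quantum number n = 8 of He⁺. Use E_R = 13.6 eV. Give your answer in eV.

E_n = −E_R·Z²/n² = −13.6 × 2²/8² = -0.850 eV

-0.850 eV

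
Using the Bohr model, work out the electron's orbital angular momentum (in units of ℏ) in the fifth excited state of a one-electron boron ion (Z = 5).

L_n = nℏ, so L/ℏ = n = 6.

6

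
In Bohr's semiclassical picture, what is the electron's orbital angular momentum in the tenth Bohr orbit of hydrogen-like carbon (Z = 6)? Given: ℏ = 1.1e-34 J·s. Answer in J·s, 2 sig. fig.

L_n = nℏ = 10 × 1.1e-34 = 1.1e-33 J·s

1.1e-33 J·s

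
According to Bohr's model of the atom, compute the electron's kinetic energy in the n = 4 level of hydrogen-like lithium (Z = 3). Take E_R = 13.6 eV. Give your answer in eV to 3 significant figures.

For a Coulomb orbit the virial theorem gives K = −E_n.
E_n = −E_R·Z²/n², so K = E_R·Z²/n² = 13.6 × 3²/4² = 7.65 eV

7.65 eV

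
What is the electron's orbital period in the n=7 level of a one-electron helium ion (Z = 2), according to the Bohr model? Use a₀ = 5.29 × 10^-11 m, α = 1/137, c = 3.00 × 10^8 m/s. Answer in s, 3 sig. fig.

1.30 × 10^-14 s

r = n²a₀/Z = 7²·5.29 × 10^-11/2 = 1.30 × 10^-9 m
v = Zαc/n = 2·0.00730·3.00 × 10^8/7 = 6.26 × 10^5 m/s
T = 2πr/v = 1.30 × 10^-14 s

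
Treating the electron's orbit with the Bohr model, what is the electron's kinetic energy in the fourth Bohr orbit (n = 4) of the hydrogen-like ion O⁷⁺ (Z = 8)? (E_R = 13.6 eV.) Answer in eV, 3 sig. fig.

For a Coulomb orbit the virial theorem gives K = −E_n.
E_n = −E_R·Z²/n², so K = E_R·Z²/n² = 13.6 × 8²/4² = 54.4 eV

54.4 eV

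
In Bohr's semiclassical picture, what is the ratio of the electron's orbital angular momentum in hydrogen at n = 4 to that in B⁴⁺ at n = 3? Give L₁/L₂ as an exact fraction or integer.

L = nℏ is independent of Z.
L₁/L₂ = n₁/n₂ = 4/3 = 4/3

4/3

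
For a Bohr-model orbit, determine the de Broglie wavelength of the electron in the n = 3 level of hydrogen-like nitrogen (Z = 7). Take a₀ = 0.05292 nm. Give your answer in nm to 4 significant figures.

The Bohr quantisation condition is nλ = 2πr_n.
r_n = n²a₀/Z = 0.06804 nm
λ = 2πr_n/n = 2π·0.06804/3 = 0.1425 nm

0.1425 nm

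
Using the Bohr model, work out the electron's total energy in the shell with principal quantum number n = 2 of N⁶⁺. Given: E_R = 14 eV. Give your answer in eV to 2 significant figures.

E_n = −E_R·Z²/n² = −14 × 7²/2² = -170 eV

-170 eV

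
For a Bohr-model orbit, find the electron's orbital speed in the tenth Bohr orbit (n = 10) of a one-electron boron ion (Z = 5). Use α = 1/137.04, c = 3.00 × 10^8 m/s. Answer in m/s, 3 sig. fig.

1.09 × 10^6 m/s

v_n = Zαc/n = 5 × 0.00730 × 3.00 × 10^8 / 10
    = 1.09 × 10^6 m/s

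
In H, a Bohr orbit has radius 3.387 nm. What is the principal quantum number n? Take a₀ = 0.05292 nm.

8

r_n = n²a₀/Z ⇒ n² = rZ/a₀ = 3.387 × 1 / 0.05292 ≈ 64.00
n = 8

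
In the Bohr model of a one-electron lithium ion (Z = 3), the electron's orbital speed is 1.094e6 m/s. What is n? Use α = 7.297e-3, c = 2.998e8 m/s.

6

v_n = Zαc/n ⇒ n = Zαc/v = 3 × 0.007297 × 2.998e8 / 1.094e6 ≈ 6.00
n = 6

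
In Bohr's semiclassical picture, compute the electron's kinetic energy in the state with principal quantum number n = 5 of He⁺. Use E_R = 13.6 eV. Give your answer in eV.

For a Coulomb orbit the virial theorem gives K = −E_n.
E_n = −E_R·Z²/n², so K = E_R·Z²/n² = 13.6 × 2²/5² = 2.18 eV

2.18 eV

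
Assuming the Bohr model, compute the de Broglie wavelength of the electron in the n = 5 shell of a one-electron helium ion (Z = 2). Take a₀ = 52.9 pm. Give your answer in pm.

831 pm

The Bohr quantisation condition is nλ = 2πr_n.
r_n = n²a₀/Z = 661 pm
λ = 2πr_n/n = 2π·661/5 = 831 pm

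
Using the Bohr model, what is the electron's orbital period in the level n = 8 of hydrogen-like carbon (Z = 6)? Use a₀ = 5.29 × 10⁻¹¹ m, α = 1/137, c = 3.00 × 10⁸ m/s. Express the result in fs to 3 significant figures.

r = n²a₀/Z = 8²·5.29 × 10⁻¹¹/6 = 5.64 × 10⁻¹⁰ m
v = Zαc/n = 6·0.00730·3.00 × 10⁸/8 = 1.64 × 10⁶ m/s
T = 2πr/v = 2.16 × 10⁻¹⁵ s = 2.16 fs

2.16 fs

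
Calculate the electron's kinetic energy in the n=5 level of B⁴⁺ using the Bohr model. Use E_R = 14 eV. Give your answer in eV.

For a Coulomb orbit the virial theorem gives K = −E_n.
E_n = −E_R·Z²/n², so K = E_R·Z²/n² = 14 × 5²/5² = 14 eV

14 eV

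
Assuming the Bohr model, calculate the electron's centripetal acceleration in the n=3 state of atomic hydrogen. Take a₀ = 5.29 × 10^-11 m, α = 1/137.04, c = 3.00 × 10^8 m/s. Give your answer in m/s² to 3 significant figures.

r = n²a₀/Z = 4.76 × 10^-10 m, v = Zαc/n = 7.30 × 10^5 m/s
a = v²/r = (7.30 × 10^5)² / 4.76 × 10^-10 = 1.12 × 10^21 m/s²

1.12 × 10^21 m/s²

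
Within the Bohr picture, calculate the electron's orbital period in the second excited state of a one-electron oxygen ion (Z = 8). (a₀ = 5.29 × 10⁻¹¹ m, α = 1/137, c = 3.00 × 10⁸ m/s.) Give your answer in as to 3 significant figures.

64.0 as

r = n²a₀/Z = 3²·5.29 × 10⁻¹¹/8 = 5.95 × 10⁻¹¹ m
v = Zαc/n = 8·0.00730·3.00 × 10⁸/3 = 5.84 × 10⁶ m/s
T = 2πr/v = 6.40 × 10⁻¹⁷ s = 64.0 as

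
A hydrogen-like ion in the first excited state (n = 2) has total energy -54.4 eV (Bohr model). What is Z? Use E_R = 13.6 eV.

E_n = −E_R Z²/n² ⇒ Z² = −E_n n²/E_R = 54.4 × 2² / 13.6 ≈ 16.00
Z = 4

4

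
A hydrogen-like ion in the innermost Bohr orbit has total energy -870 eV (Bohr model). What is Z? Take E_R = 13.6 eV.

8

E_n = −E_R Z²/n² ⇒ Z² = −E_n n²/E_R = 870 × 1² / 13.6 ≈ 63.97
Z = 8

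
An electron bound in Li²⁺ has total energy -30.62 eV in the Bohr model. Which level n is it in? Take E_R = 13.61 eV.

E_n = −E_R Z²/n² ⇒ n² = E_R Z²/(−E_n) = 13.61 × 3² / 30.62 ≈ 4.00
n = 2

2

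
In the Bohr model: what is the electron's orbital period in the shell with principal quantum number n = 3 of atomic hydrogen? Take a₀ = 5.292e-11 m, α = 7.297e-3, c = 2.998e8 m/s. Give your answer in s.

4.104e-15 s

r = n²a₀/Z = 3²·5.292e-11/1 = 4.763e-10 m
v = Zαc/n = 1·0.007297·2.998e8/3 = 7.292e5 m/s
T = 2πr/v = 4.104e-15 s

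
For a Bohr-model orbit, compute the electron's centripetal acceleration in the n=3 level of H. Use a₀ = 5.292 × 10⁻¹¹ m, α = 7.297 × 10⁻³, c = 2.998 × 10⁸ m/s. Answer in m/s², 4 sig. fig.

r = n²a₀/Z = 4.763 × 10⁻¹⁰ m, v = Zαc/n = 7.292 × 10⁵ m/s
a = v²/r = (7.292 × 10⁵)² / 4.763 × 10⁻¹⁰ = 1.116 × 10²¹ m/s²

1.116 × 10²¹ m/s²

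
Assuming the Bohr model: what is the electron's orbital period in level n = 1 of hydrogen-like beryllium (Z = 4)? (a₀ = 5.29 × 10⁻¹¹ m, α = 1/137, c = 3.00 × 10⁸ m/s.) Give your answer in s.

9.49 × 10⁻¹⁸ s

r = n²a₀/Z = 1²·5.29 × 10⁻¹¹/4 = 1.32 × 10⁻¹¹ m
v = Zαc/n = 4·0.00730·3.00 × 10⁸/1 = 8.76 × 10⁶ m/s
T = 2πr/v = 9.49 × 10⁻¹⁸ s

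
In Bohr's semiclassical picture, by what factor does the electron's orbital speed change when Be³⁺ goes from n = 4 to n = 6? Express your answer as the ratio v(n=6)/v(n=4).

2/3

v ∝ Z^1 · n^-1; with Z fixed, v ∝ n^-1.
v(n=6)/v(n=4) = (6/4)^-1 = 2/3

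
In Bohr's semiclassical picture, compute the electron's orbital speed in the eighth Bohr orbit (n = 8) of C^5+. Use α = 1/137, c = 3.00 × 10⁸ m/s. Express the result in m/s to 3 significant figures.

v_n = Zαc/n = 6 × 0.00730 × 3.00 × 10⁸ / 8
    = 1.64 × 10⁶ m/s

1.64 × 10⁶ m/s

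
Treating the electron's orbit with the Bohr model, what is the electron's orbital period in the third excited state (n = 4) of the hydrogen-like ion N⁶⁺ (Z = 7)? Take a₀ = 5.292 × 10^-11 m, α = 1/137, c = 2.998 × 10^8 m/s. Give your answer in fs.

0.1985 fs

r = n²a₀/Z = 4²·5.292 × 10^-11/7 = 1.210 × 10^-10 m
v = Zαc/n = 7·0.007299·2.998 × 10^8/4 = 3.830 × 10^6 m/s
T = 2πr/v = 1.985 × 10^-16 s = 0.1985 fs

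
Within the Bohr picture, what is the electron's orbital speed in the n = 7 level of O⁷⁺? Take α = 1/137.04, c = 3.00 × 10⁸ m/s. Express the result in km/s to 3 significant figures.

2500 km/s

v_n = Zαc/n = 8 × 0.00730 × 3.00 × 10⁸ / 7
    = 2500 km/s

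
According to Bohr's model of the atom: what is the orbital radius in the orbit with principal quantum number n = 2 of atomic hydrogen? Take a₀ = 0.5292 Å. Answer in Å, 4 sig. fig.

2.117 Å

r_n = n²a₀/Z = 2² × 0.5292 / 1
    = 4 × 0.5292 / 1 = 2.117 Å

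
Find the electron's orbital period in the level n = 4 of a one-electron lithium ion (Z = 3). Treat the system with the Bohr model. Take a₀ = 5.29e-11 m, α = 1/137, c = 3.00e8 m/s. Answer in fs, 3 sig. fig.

1.08 fs

r = n²a₀/Z = 4²·5.29e-11/3 = 2.82e-10 m
v = Zαc/n = 3·0.00730·3.00e8/4 = 1.64e6 m/s
T = 2πr/v = 1.08e-15 s = 1.08 fs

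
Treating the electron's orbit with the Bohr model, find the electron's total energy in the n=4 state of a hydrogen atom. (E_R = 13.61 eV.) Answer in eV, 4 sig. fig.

-0.8506 eV

E_n = −E_R·Z²/n² = −13.61 × 1²/4² = -0.8506 eV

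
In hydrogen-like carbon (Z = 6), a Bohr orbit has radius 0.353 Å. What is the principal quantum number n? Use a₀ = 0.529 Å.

2

r_n = n²a₀/Z ⇒ n² = rZ/a₀ = 0.353 × 6 / 0.529 ≈ 4.00
n = 2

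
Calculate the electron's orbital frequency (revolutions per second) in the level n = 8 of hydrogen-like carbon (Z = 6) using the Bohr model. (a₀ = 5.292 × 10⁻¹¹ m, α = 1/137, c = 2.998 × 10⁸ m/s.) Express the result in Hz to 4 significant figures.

4.627 × 10¹⁴ Hz

r = n²a₀/Z = 5.645 × 10⁻¹⁰ m, v = Zαc/n = 1.641 × 10⁶ m/s
f = v/(2πr) = 4.627 × 10¹⁴ Hz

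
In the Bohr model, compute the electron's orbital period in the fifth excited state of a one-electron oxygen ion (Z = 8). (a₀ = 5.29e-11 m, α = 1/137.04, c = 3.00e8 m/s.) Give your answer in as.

512 as

r = n²a₀/Z = 6²·5.29e-11/8 = 2.38e-10 m
v = Zαc/n = 8·0.00730·3.00e8/6 = 2.92e6 m/s
T = 2πr/v = 5.12e-16 s = 512 as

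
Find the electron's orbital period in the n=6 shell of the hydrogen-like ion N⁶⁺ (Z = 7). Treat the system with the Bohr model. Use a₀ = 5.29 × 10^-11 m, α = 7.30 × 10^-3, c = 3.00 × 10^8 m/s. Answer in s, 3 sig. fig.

r = n²a₀/Z = 6²·5.29 × 10^-11/7 = 2.72 × 10^-10 m
v = Zαc/n = 7·0.00730·3.00 × 10^8/6 = 2.56 × 10^6 m/s
T = 2πr/v = 6.69 × 10^-16 s

6.69 × 10^-16 s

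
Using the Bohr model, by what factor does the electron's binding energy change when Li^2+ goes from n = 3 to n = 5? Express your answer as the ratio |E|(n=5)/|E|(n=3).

|E| ∝ Z^2 · n^-2; with Z fixed, |E| ∝ n^-2.
|E|(n=5)/|E|(n=3) = (5/3)^-2 = 9/25

9/25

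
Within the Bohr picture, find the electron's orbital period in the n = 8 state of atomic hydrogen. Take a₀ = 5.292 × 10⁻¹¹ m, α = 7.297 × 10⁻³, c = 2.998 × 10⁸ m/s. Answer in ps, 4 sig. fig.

0.07782 ps

r = n²a₀/Z = 8²·5.292 × 10⁻¹¹/1 = 3.387 × 10⁻⁹ m
v = Zαc/n = 1·0.007297·2.998 × 10⁸/8 = 2.735 × 10⁵ m/s
T = 2πr/v = 7.782 × 10⁻¹⁴ s = 0.07782 ps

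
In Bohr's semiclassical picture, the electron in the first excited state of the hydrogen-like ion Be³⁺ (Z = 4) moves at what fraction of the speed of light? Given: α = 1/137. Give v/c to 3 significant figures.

0.0146

v_n = Zαc/n, so v/c = Zα/n = 4 × 0.00730 / 2 = 0.0146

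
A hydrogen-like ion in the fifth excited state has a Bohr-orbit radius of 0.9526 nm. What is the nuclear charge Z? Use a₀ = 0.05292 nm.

2

r_n = n²a₀/Z ⇒ Z = n²a₀/r = 6² × 0.05292 / 0.9526 ≈ 2.00
Z = 2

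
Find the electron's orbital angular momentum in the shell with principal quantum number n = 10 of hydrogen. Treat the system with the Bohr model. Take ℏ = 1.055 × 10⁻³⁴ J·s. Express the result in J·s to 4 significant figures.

1.055 × 10⁻³³ J·s

L_n = nℏ = 10 × 1.055 × 10⁻³⁴ = 1.055 × 10⁻³³ J·s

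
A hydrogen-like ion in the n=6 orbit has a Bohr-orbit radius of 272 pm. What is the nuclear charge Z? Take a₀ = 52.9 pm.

r_n = n²a₀/Z ⇒ Z = n²a₀/r = 6² × 52.9 / 272 ≈ 7.00
Z = 7

7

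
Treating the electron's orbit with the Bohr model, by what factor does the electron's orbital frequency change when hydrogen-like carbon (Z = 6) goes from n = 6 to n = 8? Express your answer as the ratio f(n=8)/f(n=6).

f ∝ Z^2 · n^-3; with Z fixed, f ∝ n^-3.
f(n=8)/f(n=6) = (8/6)^-3 = 27/64

27/64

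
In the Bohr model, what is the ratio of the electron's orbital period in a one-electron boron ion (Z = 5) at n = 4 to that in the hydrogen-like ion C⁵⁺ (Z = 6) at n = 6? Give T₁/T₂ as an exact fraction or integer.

32/75

T ∝ Z^-2 · n^3
T₁/T₂ = (5/6)^-2 · (4/6)^3 = 32/75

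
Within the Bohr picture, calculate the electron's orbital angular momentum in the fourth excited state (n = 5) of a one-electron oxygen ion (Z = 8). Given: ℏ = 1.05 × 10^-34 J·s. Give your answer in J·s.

L_n = nℏ = 5 × 1.05 × 10^-34 = 5.25 × 10^-34 J·s

5.25 × 10^-34 J·s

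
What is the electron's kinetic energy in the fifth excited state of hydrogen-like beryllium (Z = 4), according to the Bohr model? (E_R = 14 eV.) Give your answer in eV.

For a Coulomb orbit the virial theorem gives K = −E_n.
E_n = −E_R·Z²/n², so K = E_R·Z²/n² = 14 × 4²/6² = 6.2 eV

6.2 eV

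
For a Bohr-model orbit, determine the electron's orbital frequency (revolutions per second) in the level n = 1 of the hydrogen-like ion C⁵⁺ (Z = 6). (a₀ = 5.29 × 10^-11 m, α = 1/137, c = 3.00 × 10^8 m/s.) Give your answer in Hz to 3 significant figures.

2.37 × 10^17 Hz

r = n²a₀/Z = 8.82 × 10^-12 m, v = Zαc/n = 1.31 × 10^7 m/s
f = v/(2πr) = 2.37 × 10^17 Hz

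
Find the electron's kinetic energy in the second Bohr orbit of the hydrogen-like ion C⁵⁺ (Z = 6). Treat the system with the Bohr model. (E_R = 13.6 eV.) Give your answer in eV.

For a Coulomb orbit the virial theorem gives K = −E_n.
E_n = −E_R·Z²/n², so K = E_R·Z²/n² = 13.6 × 6²/2² = 122 eV

122 eV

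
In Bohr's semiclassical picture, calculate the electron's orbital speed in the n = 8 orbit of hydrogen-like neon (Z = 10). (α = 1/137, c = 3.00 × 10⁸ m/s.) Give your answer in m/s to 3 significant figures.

v_n = Zαc/n = 10 × 0.00730 × 3.00 × 10⁸ / 8
    = 2.74 × 10⁶ m/s

2.74 × 10⁶ m/s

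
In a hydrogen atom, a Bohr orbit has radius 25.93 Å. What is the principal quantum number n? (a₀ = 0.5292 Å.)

r_n = n²a₀/Z ⇒ n² = rZ/a₀ = 25.93 × 1 / 0.5292 ≈ 49.00
n = 7

7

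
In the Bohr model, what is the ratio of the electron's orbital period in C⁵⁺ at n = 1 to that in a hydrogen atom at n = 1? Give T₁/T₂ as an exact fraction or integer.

1/36

T ∝ Z^-2 · n^3
T₁/T₂ = (6/1)^-2 · (1/1)^3 = 1/36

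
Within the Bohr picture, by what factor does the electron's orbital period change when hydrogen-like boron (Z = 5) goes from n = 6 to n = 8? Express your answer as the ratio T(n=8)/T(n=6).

T ∝ Z^-2 · n^3; with Z fixed, T ∝ n^3.
T(n=8)/T(n=6) = (8/6)^3 = 64/27

64/27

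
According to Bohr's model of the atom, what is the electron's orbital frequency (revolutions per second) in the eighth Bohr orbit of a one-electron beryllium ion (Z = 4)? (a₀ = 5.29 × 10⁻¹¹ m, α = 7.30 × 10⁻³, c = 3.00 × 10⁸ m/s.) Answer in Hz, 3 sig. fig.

r = n²a₀/Z = 8.46 × 10⁻¹⁰ m, v = Zαc/n = 1.09 × 10⁶ m/s
f = v/(2πr) = 2.06 × 10¹⁴ Hz

2.06 × 10¹⁴ Hz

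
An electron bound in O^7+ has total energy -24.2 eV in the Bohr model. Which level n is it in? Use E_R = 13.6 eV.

E_n = −E_R Z²/n² ⇒ n² = E_R Z²/(−E_n) = 13.6 × 8² / 24.2 ≈ 35.97
n = 6

6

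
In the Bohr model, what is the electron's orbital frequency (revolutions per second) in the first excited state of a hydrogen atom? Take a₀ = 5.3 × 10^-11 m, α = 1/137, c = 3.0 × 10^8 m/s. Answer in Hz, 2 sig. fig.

r = n²a₀/Z = 2.1 × 10^-10 m, v = Zαc/n = 1.1 × 10^6 m/s
f = v/(2πr) = 8.2 × 10^14 Hz

8.2 × 10^14 Hz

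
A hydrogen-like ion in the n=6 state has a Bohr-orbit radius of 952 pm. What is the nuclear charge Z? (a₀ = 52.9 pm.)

2

r_n = n²a₀/Z ⇒ Z = n²a₀/r = 6² × 52.9 / 952 ≈ 2.00
Z = 2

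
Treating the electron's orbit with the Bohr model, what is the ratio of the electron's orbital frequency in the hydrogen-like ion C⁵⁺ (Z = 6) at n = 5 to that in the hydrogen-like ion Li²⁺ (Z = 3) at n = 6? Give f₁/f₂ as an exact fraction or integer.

f ∝ Z^2 · n^-3
f₁/f₂ = (6/3)^2 · (5/6)^-3 = 864/125

864/125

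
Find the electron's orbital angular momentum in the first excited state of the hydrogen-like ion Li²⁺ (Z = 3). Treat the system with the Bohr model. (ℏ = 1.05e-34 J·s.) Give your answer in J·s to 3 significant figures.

L_n = nℏ = 2 × 1.05e-34 = 2.10e-34 J·s

2.10e-34 J·s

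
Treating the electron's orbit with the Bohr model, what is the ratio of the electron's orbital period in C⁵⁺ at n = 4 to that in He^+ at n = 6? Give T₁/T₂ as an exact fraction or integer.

T ∝ Z^-2 · n^3
T₁/T₂ = (6/2)^-2 · (4/6)^3 = 8/243

8/243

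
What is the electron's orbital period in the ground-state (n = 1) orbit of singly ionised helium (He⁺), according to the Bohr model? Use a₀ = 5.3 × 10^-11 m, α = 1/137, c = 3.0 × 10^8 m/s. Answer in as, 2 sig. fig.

38 as

r = n²a₀/Z = 1²·5.3 × 10^-11/2 = 2.6 × 10^-11 m
v = Zαc/n = 2·0.0073·3.0 × 10^8/1 = 4.4 × 10^6 m/s
T = 2πr/v = 3.8 × 10^-17 s = 38 as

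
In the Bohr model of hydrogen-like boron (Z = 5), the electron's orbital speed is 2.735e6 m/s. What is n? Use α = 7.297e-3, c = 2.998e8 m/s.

v_n = Zαc/n ⇒ n = Zαc/v = 5 × 0.007297 × 2.998e8 / 2.735e6 ≈ 4.00
n = 4

4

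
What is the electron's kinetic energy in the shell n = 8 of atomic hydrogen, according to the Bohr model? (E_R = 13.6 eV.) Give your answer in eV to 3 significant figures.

For a Coulomb orbit the virial theorem gives K = −E_n.
E_n = −E_R·Z²/n², so K = E_R·Z²/n² = 13.6 × 1²/8² = 0.212 eV

0.212 eV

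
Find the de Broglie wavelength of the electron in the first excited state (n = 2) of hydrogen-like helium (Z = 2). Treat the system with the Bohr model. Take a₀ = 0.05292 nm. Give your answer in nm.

0.3325 nm

The Bohr quantisation condition is nλ = 2πr_n.
r_n = n²a₀/Z = 0.1058 nm
λ = 2πr_n/n = 2π·0.1058/2 = 0.3325 nm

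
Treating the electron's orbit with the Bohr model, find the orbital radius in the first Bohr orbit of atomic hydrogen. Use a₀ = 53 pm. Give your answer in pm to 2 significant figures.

r_n = n²a₀/Z = 1² × 53 / 1
    = 1 × 53 / 1 = 53 pm

53 pm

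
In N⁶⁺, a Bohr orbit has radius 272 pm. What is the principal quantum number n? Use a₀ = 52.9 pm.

6

r_n = n²a₀/Z ⇒ n² = rZ/a₀ = 272 × 7 / 52.9 ≈ 35.99
n = 6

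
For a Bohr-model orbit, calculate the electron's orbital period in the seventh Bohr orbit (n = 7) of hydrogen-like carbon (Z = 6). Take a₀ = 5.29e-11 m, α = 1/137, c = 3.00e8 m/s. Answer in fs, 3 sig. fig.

1.45 fs

r = n²a₀/Z = 7²·5.29e-11/6 = 4.32e-10 m
v = Zαc/n = 6·0.00730·3.00e8/7 = 1.88e6 m/s
T = 2πr/v = 1.45e-15 s = 1.45 fs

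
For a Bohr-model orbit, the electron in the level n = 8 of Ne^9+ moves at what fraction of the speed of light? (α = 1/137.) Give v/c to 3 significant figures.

v_n = Zαc/n, so v/c = Zα/n = 10 × 0.00730 / 8 = 0.00912

0.00912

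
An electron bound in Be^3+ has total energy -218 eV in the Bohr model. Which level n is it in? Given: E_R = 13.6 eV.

E_n = −E_R Z²/n² ⇒ n² = E_R Z²/(−E_n) = 13.6 × 4² / 218 ≈ 1.00
n = 1

1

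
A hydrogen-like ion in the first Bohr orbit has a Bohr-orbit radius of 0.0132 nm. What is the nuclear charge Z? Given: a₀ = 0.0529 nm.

r_n = n²a₀/Z ⇒ Z = n²a₀/r = 1² × 0.0529 / 0.0132 ≈ 4.01
Z = 4

4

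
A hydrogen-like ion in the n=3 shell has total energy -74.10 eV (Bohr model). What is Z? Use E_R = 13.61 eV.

7

E_n = −E_R Z²/n² ⇒ Z² = −E_n n²/E_R = 74.10 × 3² / 13.61 ≈ 49.00
Z = 7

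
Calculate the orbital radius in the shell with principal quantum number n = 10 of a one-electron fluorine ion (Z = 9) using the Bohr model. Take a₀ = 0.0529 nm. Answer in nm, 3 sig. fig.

0.588 nm

r_n = n²a₀/Z = 10² × 0.0529 / 9
    = 100 × 0.0529 / 9 = 0.588 nm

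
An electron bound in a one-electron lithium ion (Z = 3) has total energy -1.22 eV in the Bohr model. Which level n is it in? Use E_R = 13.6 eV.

10

E_n = −E_R Z²/n² ⇒ n² = E_R Z²/(−E_n) = 13.6 × 3² / 1.22 ≈ 100.33
n = 10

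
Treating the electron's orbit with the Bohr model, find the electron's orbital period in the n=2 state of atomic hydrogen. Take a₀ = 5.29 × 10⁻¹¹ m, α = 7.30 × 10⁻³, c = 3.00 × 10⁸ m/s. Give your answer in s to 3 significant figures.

r = n²a₀/Z = 2²·5.29 × 10⁻¹¹/1 = 2.12 × 10⁻¹⁰ m
v = Zαc/n = 1·0.00730·3.00 × 10⁸/2 = 1.09 × 10⁶ m/s
T = 2πr/v = 1.21 × 10⁻¹⁵ s

1.21 × 10⁻¹⁵ s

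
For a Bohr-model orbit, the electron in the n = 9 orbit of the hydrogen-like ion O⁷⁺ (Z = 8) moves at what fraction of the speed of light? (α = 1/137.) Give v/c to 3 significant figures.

v_n = Zαc/n, so v/c = Zα/n = 8 × 0.00730 / 9 = 0.00649

0.00649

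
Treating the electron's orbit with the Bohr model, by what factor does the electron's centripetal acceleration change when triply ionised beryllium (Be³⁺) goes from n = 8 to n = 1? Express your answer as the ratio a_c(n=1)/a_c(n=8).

4096

a_c ∝ Z^3 · n^-4; with Z fixed, a_c ∝ n^-4.
a_c(n=1)/a_c(n=8) = (1/8)^-4 = 4096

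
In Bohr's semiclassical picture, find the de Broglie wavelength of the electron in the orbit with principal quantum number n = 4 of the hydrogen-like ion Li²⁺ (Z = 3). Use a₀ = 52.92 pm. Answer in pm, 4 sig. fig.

443.3 pm

The Bohr quantisation condition is nλ = 2πr_n.
r_n = n²a₀/Z = 282.2 pm
λ = 2πr_n/n = 2π·282.2/4 = 443.3 pm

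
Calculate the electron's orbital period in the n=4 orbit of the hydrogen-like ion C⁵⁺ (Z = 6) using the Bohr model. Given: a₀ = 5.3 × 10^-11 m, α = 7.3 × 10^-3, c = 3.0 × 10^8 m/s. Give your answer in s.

r = n²a₀/Z = 4²·5.3 × 10^-11/6 = 1.4 × 10^-10 m
v = Zαc/n = 6·0.0073·3.0 × 10^8/4 = 3.3 × 10^6 m/s
T = 2πr/v = 2.7 × 10^-16 s

2.7 × 10^-16 s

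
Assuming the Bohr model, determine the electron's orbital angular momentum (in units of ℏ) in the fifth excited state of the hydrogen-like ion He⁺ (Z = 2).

6

L_n = nℏ, so L/ℏ = n = 6.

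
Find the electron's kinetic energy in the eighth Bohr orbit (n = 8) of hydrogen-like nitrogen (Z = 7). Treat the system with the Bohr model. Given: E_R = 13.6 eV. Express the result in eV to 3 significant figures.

For a Coulomb orbit the virial theorem gives K = −E_n.
E_n = −E_R·Z²/n², so K = E_R·Z²/n² = 13.6 × 7²/8² = 10.4 eV

10.4 eV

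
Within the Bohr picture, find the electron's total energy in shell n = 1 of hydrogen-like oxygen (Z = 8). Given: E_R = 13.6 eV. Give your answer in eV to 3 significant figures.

E_n = −E_R·Z²/n² = −13.6 × 8²/1² = -870 eV

-870 eV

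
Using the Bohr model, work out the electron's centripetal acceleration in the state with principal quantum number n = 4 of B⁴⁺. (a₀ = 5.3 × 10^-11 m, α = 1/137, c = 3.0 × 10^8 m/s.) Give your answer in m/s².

r = n²a₀/Z = 1.7 × 10^-10 m, v = Zαc/n = 2.7 × 10^6 m/s
a = v²/r = (2.7 × 10^6)² / 1.7 × 10^-10 = 4.4 × 10^22 m/s²

4.4 × 10^22 m/s²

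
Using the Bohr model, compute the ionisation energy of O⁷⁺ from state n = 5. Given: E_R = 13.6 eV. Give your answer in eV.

34.8 eV

E_n = −E_R·Z²/n² = −13.6 × 8²/5² eV = -34.8 eV
Ionisation energy = −E_n = 34.8 eV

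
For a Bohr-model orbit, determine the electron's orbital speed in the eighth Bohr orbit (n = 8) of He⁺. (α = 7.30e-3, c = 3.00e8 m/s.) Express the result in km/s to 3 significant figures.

548 km/s

v_n = Zαc/n = 2 × 0.00730 × 3.00e8 / 8
    = 548 km/s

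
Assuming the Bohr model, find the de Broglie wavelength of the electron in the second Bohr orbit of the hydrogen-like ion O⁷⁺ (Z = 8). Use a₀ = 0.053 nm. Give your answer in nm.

The Bohr quantisation condition is nλ = 2πr_n.
r_n = n²a₀/Z = 0.026 nm
λ = 2πr_n/n = 2π·0.026/2 = 0.083 nm

0.083 nm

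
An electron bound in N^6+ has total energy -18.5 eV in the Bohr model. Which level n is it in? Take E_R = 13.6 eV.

6

E_n = −E_R Z²/n² ⇒ n² = E_R Z²/(−E_n) = 13.6 × 7² / 18.5 ≈ 36.02
n = 6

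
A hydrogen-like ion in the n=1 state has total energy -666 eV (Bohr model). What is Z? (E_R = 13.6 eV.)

E_n = −E_R Z²/n² ⇒ Z² = −E_n n²/E_R = 666 × 1² / 13.6 ≈ 48.97
Z = 7

7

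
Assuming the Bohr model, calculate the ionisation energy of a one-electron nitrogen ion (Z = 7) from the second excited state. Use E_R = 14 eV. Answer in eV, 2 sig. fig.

76 eV

E_n = −E_R·Z²/n² = −14 × 7²/3² eV = -76 eV
Ionisation energy = −E_n = 76 eV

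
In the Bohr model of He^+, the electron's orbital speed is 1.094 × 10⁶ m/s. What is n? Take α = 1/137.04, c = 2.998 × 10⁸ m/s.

4

v_n = Zαc/n ⇒ n = Zαc/v = 2 × 0.007297 × 2.998 × 10⁸ / 1.094 × 10⁶ ≈ 4.00
n = 4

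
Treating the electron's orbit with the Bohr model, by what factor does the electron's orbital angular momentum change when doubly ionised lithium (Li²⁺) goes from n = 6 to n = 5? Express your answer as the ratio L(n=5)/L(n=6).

5/6

L = nℏ depends only on n, so L ∝ n.
L(n=5)/L(n=6) = (5/6)^1 = 5/6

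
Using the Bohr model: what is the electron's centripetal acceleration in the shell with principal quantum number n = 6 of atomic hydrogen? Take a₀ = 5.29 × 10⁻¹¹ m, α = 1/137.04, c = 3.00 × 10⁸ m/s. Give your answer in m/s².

r = n²a₀/Z = 1.90 × 10⁻⁹ m, v = Zαc/n = 3.65 × 10⁵ m/s
a = v²/r = (3.65 × 10⁵)² / 1.90 × 10⁻⁹ = 6.99 × 10¹⁹ m/s²

6.99 × 10¹⁹ m/s²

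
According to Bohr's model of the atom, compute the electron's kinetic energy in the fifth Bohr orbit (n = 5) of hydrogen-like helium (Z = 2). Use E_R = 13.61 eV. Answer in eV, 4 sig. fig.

2.178 eV

For a Coulomb orbit the virial theorem gives K = −E_n.
E_n = −E_R·Z²/n², so K = E_R·Z²/n² = 13.61 × 2²/5² = 2.178 eV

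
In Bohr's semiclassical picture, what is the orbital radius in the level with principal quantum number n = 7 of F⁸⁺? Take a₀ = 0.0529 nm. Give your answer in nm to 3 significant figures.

r_n = n²a₀/Z = 7² × 0.0529 / 9
    = 49 × 0.0529 / 9 = 0.288 nm

0.288 nm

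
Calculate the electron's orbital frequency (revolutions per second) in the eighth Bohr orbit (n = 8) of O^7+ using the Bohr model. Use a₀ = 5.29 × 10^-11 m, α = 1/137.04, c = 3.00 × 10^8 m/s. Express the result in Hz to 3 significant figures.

r = n²a₀/Z = 4.23 × 10^-10 m, v = Zαc/n = 2.19 × 10^6 m/s
f = v/(2πr) = 8.23 × 10^14 Hz

8.23 × 10^14 Hz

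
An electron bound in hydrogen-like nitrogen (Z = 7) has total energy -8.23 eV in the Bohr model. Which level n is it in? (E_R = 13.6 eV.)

9

E_n = −E_R Z²/n² ⇒ n² = E_R Z²/(−E_n) = 13.6 × 7² / 8.23 ≈ 80.97
n = 9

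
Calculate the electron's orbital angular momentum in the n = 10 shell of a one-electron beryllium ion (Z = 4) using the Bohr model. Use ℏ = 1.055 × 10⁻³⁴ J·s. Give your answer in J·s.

1.055 × 10⁻³³ J·s

L_n = nℏ = 10 × 1.055 × 10⁻³⁴ = 1.055 × 10⁻³³ J·s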